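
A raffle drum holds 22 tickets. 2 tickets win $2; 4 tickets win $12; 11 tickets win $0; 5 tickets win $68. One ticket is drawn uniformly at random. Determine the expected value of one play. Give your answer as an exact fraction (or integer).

E[payout] = (2/22)·2 + (4/22)·12 + (11/22)·0 + (5/22)·68 = 196/11

196/11 dollars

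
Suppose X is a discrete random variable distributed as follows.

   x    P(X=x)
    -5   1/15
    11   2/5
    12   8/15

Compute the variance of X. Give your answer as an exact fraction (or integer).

3896/225

E[X] = (1/15)·(-5) + (2/5)·11 + (8/15)·12 = 157/15
E[X²] = (1/15)·25 + (2/5)·121 + (8/15)·144 = 1903/15
Var(X) = 1903/15 − (157/15)² = 3896/225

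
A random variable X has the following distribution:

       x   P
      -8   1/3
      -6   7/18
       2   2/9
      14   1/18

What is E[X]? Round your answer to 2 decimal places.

-3.78

E[X] = (1/3)·(-8) + (7/18)·(-6) + (2/9)·2 + (1/18)·14
     = -34/9 ≈ -3.78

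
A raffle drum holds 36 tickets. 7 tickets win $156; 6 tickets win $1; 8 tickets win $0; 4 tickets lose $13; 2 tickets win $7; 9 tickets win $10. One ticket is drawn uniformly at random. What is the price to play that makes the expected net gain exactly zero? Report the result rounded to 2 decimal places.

$31.94

E[payout] = (7/36)·156 + (6/36)·1 + (8/36)·0 + (4/36)·(-13) + (2/36)·7 + (9/36)·10 = 575/18
Fair fee = E[payout] = 575/18 ≈ $31.94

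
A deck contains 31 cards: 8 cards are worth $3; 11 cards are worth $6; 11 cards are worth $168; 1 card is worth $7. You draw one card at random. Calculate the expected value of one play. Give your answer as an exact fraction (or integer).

1945/31 dollars

E[payout] = (8/31)·3 + (11/31)·6 + (11/31)·168 + (1/31)·7 = 1945/31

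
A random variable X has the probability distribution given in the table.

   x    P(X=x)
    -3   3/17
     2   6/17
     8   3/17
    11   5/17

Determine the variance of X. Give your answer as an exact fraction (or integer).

7692/289

E[X] = (3/17)·(-3) + (6/17)·2 + (3/17)·8 + (5/17)·11 = 82/17
E[X²] = (3/17)·9 + (6/17)·4 + (3/17)·64 + (5/17)·121 = 848/17
Var(X) = 848/17 − (82/17)² = 7692/289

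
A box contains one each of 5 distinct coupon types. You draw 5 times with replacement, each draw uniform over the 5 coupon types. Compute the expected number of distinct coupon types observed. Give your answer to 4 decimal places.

3.3616

Let Xⱼ=1 if type j appears at least once. P(Xⱼ=1) = 1 − ((5−1)/5)^5 = 2101/3125.
E[#distinct] = 5·2101/3125 = 2101/625.
≈ 3.3616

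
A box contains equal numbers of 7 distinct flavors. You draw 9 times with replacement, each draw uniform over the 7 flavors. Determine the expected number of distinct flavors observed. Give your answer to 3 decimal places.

5.252

Let Xⱼ=1 if type j appears at least once. P(Xⱼ=1) = 1 − ((7−1)/7)^9 = 30275911/40353607.
E[#distinct] = 7·30275911/40353607 = 30275911/5764801.
≈ 5.252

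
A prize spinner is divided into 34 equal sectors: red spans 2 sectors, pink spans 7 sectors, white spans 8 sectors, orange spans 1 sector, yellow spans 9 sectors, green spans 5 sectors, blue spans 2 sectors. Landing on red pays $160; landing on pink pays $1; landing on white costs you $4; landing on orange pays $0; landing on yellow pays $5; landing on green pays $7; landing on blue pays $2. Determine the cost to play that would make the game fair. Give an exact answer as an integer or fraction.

379/34 dollars

E[payout] = (2/34)·160 + (7/34)·1 + (8/34)·(-4) + (1/34)·0 + (9/34)·5 + (5/34)·7 + (2/34)·2 = 379/34
Fair fee = E[payout] = 379/34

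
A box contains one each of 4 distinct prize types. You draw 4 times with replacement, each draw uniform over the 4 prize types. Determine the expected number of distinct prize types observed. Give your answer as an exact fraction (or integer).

Let Xⱼ=1 if type j appears at least once. P(Xⱼ=1) = 1 − ((4−1)/4)^4 = 175/256.
E[#distinct] = 4·175/256 = 175/64.

175/64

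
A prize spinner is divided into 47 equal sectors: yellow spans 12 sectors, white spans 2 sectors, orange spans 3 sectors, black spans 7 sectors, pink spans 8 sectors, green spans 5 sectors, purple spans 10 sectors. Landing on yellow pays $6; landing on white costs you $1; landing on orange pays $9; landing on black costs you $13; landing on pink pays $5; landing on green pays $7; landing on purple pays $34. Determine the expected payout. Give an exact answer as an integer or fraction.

E[payout] = (12/47)·6 + (2/47)·(-1) + (3/47)·9 + (7/47)·(-13) + (8/47)·5 + (5/47)·7 + (10/47)·34 = 421/47

421/47 dollars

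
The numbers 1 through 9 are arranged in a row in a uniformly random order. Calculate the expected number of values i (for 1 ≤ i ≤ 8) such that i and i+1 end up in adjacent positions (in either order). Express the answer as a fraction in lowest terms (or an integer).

For each i ∈ {1,…,8}, let Xᵢ = 1 if i and i+1 are adjacent. P(Xᵢ=1) = 2·(9−1)!/9! = 2/9.
By linearity, E[ΣXᵢ] = (8)·(2/9) = 16/9.

16/9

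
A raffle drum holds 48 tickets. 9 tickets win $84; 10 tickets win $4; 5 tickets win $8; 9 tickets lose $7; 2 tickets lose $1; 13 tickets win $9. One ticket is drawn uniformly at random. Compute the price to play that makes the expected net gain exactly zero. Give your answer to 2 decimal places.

$18.50

E[payout] = (9/48)·84 + (10/48)·4 + (5/48)·8 + (9/48)·(-7) + (2/48)·(-1) + (13/48)·9 = 37/2
Fair fee = E[payout] = 37/2 ≈ $18.50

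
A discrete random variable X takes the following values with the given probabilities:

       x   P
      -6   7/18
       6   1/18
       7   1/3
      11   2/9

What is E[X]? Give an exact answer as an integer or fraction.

E[X] = (7/18)·(-6) + (1/18)·6 + (1/3)·7 + (2/9)·11
     = 25/9

25/9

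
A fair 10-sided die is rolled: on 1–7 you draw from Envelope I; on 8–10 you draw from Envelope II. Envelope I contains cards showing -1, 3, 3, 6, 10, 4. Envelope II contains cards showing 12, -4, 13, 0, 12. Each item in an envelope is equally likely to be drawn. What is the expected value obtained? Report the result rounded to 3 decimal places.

E[X | Envelope I] = (-1 + 3 + 3 + 6 + 10 + 4)/6 = 25/6
E[X | Envelope II] = (12 − 4 + 13 + 0 + 12)/5 = 33/5
E[X] = (7/10)·25/6 + (3/10)·33/5 = 1469/300 ≈ 4.897

4.897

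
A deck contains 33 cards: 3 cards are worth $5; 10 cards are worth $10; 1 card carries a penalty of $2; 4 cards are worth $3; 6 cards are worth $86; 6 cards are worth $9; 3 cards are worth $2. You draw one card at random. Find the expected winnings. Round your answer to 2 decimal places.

E[payout] = (3/33)·5 + (10/33)·10 + (1/33)·(-2) + (4/33)·3 + (6/33)·86 + (6/33)·9 + (3/33)·2 = 701/33
≈ $21.24

$21.24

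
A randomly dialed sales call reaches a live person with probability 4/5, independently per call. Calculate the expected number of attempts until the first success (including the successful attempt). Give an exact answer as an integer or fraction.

5/4

For a geometric distribution, E[trials] = 1/p = 1/(4/5) = 5/4.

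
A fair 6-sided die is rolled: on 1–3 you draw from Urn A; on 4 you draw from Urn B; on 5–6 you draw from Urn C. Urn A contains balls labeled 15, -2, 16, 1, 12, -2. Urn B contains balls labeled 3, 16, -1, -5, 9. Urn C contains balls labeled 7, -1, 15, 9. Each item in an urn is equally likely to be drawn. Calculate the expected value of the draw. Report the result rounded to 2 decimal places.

6.57

E[X | Urn A] = (15 − 2 + 16 + 1 + 12 − 2)/6 = 20/3
E[X | Urn B] = (3 + 16 − 1 − 5 + 9)/5 = 22/5
E[X | Urn C] = (7 − 1 + 15 + 9)/4 = 15/2
E[X] = (1/2)·20/3 + (1/6)·22/5 + (1/3)·15/2 = 197/30 ≈ 6.57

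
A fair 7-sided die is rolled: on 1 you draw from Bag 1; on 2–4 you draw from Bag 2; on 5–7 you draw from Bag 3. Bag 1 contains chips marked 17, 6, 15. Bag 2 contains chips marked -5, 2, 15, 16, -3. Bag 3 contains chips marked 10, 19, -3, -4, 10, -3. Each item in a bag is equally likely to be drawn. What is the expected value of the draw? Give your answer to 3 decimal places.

6.024

E[X | Bag 1] = (17 + 6 + 15)/3 = 38/3
E[X | Bag 2] = (-5 + 2 + 15 + 16 − 3)/5 = 5
E[X | Bag 3] = (10 + 19 − 3 − 4 + 10 − 3)/6 = 29/6
E[X] = (1/7)·38/3 + (3/7)·5 + (3/7)·29/6 = 253/42 ≈ 6.024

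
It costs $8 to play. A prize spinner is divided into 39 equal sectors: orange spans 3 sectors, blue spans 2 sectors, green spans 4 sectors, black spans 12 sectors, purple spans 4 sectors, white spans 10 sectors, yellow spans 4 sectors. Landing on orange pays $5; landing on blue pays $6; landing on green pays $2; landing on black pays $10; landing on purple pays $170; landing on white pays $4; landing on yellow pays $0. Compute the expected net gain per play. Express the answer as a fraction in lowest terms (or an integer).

E[payout] = (3/39)·5 + (2/39)·6 + (4/39)·2 + (12/39)·10 + (4/39)·170 + (10/39)·4 + (4/39)·0 = 875/39
Expected profit = 875/39 − 8 = 563/39

563/39 dollars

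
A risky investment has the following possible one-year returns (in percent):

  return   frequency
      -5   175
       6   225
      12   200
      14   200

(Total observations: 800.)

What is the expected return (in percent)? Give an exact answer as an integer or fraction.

227/32

Total = 800, so P(return=-5) = 175/800, etc.
E[X] = (7/32)·(-5) + (9/32)·6 + (1/4)·12 + (1/4)·14
     = 227/32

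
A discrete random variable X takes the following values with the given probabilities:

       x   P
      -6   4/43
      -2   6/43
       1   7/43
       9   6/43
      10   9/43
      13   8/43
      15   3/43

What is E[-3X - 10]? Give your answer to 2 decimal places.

E[-3x-10] = (4/43)·8 + (6/43)·(-4) + (7/43)·(-13) + (6/43)·(-37) + (9/43)·(-40) + (8/43)·(-49) + (3/43)·(-55)
     = -1222/43 ≈ -28.42

-28.42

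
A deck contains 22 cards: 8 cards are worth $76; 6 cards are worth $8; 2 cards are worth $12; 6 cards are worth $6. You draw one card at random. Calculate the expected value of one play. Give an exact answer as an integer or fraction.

E[payout] = (8/22)·76 + (6/22)·8 + (2/22)·12 + (6/22)·6 = 358/11

358/11 dollars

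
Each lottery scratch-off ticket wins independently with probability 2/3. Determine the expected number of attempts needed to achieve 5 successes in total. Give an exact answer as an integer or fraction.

By linearity (sum of 5 independent geometric waits), E[trials] = 5/p = 5/(2/3) = 15/2.

15/2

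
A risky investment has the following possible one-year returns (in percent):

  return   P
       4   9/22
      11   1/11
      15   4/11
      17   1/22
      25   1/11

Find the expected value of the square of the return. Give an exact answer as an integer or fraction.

3725/22

E[X²] = (9/22)·16 + (1/11)·121 + (4/11)·225 + (1/22)·289 + (1/11)·625
     = 3725/22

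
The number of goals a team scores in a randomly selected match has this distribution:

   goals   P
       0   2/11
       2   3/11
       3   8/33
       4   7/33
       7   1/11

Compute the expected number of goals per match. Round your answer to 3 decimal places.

E[X] = (2/11)·0 + (3/11)·2 + (8/33)·3 + (7/33)·4 + (1/11)·7
     = 91/33 ≈ 2.758

2.758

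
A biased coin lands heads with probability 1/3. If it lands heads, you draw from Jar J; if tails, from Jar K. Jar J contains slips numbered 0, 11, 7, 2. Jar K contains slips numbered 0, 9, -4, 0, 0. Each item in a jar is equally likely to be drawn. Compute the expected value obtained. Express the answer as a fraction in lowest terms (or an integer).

7/3

E[X | Jar J] = (0 + 11 + 7 + 2)/4 = 5
E[X | Jar K] = (0 + 9 − 4 + 0 + 0)/5 = 1
E[X] = (1/3)·5 + (2/3)·1 = 7/3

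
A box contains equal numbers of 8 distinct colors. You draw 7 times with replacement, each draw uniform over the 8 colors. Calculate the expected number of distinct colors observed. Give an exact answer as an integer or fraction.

Let Xⱼ=1 if type j appears at least once. P(Xⱼ=1) = 1 − ((8−1)/8)^7 = 1273609/2097152.
E[#distinct] = 8·1273609/2097152 = 1273609/262144.

1273609/262144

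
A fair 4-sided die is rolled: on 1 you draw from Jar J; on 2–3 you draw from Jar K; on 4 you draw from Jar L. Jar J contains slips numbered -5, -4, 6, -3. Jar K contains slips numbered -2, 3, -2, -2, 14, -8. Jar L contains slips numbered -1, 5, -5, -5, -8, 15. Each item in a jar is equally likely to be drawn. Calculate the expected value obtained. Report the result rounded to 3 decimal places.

E[X | Jar J] = (-5 − 4 + 6 − 3)/4 = -3/2
E[X | Jar K] = (-2 + 3 − 2 − 2 + 14 − 8)/6 = 1/2
E[X | Jar L] = (-1 + 5 − 5 − 5 − 8 + 15)/6 = 1/6
E[X] = (1/4)·(-3/2) + (1/2)·1/2 + (1/4)·1/6 = -1/12 ≈ -0.083

-0.083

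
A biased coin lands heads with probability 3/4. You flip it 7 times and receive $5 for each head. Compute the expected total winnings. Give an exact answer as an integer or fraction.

E[#heads] = 7·3/4 = 21/4 (linearity over flips).
E[winnings] = 5·21/4 = 105/4.

105/4 dollars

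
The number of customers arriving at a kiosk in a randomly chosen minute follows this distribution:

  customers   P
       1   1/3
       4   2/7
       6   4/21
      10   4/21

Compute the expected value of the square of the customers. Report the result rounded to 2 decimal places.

E[X²] = (1/3)·1 + (2/7)·16 + (4/21)·36 + (4/21)·100
     = 647/21 ≈ 30.81

30.81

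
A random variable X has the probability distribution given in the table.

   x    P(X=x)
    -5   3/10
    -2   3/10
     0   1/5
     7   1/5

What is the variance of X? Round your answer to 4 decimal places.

E[X] = (3/10)·(-5) + (3/10)·(-2) + (1/5)·0 + (1/5)·7 = -7/10
E[X²] = (3/10)·25 + (3/10)·4 + (1/5)·0 + (1/5)·49 = 37/2
Var(X) = 37/2 − (-7/10)² = 1801/100 ≈ 18.0100

18.0100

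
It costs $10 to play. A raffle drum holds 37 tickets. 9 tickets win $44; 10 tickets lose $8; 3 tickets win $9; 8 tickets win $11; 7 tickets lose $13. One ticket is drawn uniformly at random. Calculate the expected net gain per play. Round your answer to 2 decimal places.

-$0.81

E[payout] = (9/37)·44 + (10/37)·(-8) + (3/37)·9 + (8/37)·11 + (7/37)·(-13) = 340/37
Expected profit = 340/37 − 10 = -30/37 ≈ -$0.81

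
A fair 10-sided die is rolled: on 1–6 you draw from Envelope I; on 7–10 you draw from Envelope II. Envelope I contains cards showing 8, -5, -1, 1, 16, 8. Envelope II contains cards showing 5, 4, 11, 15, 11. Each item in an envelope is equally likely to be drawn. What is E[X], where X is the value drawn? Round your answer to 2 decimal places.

6.38

E[X | Envelope I] = (8 − 5 − 1 + 1 + 16 + 8)/6 = 9/2
E[X | Envelope II] = (5 + 4 + 11 + 15 + 11)/5 = 46/5
E[X] = (3/5)·9/2 + (2/5)·46/5 = 319/50 ≈ 6.38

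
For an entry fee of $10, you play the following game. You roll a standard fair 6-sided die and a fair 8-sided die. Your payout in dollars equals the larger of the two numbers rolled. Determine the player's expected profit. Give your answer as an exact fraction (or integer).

Distribution of the larger of the two numbers rolled: 1 w.p. 1/48, 2 w.p. 1/16, 3 w.p. 5/48, 4 w.p. 7/48, 5 w.p. 3/16, 6 w.p. 11/48, …
E[payout] = (1/48)·1 + (1/16)·2 + (5/48)·3 + (7/48)·4 + (3/16)·5 + (11/48)·6 + (1/8)·7 + (1/8)·8 = 251/48
Expected profit = 251/48 − 10 = -229/48

-229/48 dollars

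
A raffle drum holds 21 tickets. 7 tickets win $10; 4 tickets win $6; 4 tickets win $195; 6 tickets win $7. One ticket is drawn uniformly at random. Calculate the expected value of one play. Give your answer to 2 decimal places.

E[payout] = (7/21)·10 + (4/21)·6 + (4/21)·195 + (6/21)·7 = 916/21
≈ $43.62

$43.62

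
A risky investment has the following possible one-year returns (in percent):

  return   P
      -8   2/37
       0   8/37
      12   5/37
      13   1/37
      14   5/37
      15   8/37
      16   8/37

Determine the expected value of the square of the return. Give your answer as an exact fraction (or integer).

5845/37

E[X²] = (2/37)·64 + (8/37)·0 + (5/37)·144 + (1/37)·169 + (5/37)·196 + (8/37)·225 + (8/37)·256
     = 5845/37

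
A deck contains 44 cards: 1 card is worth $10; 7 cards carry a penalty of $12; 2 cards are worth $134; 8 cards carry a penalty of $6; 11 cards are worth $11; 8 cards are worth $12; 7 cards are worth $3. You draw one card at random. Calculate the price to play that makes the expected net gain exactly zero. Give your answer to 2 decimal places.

E[payout] = (1/44)·10 + (7/44)·(-12) + (2/44)·134 + (8/44)·(-6) + (11/44)·11 + (8/44)·12 + (7/44)·3 = 96/11
Fair fee = E[payout] = 96/11 ≈ $8.73

$8.73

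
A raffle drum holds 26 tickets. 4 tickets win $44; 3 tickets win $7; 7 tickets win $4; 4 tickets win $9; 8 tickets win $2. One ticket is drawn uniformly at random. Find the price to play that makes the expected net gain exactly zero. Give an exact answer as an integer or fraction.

277/26 dollars

E[payout] = (4/26)·44 + (3/26)·7 + (7/26)·4 + (4/26)·9 + (8/26)·2 = 277/26
Fair fee = E[payout] = 277/26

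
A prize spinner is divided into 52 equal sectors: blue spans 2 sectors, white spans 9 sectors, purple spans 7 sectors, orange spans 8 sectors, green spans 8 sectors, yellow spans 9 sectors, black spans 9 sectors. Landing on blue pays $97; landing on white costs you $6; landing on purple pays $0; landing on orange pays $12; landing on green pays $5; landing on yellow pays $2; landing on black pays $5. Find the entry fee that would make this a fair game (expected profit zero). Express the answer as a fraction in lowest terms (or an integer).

E[payout] = (2/52)·97 + (9/52)·(-6) + (7/52)·0 + (8/52)·12 + (8/52)·5 + (9/52)·2 + (9/52)·5 = 339/52
Fair fee = E[payout] = 339/52

339/52 dollars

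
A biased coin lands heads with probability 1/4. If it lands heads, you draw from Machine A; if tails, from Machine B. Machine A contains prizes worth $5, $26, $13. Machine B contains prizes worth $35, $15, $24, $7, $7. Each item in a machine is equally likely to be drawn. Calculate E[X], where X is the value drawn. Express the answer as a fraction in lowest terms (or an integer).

E[X | Machine A] = (5 + 26 + 13)/3 = 44/3
E[X | Machine B] = (35 + 15 + 24 + 7 + 7)/5 = 88/5
E[X] = (1/4)·44/3 + (3/4)·88/5 = 253/15

253/15 dollars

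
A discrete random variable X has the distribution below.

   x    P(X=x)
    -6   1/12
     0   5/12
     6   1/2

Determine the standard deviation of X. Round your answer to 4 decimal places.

3.8406

E[X] = 5/2, E[X²] = 21
Var(X) = E[X²] − (E[X])² = 21 − 25/4 = 59/4
SD(X) = √(59/4) ≈ 3.8406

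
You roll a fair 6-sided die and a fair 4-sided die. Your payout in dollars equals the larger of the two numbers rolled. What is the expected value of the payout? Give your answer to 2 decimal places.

Distribution of the larger of the two numbers rolled: 1 w.p. 1/24, 2 w.p. 1/8, 3 w.p. 5/24, 4 w.p. 7/24, 5 w.p. 1/6, 6 w.p. 1/6
E[payout] = (1/24)·1 + (1/8)·2 + (5/24)·3 + (7/24)·4 + (1/6)·5 + (1/6)·6 = 47/12
≈ $3.92

$3.92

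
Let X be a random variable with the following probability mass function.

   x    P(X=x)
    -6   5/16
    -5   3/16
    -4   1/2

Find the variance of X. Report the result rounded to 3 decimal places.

0.777

E[X] = (5/16)·(-6) + (3/16)·(-5) + (1/2)·(-4) = -77/16
E[X²] = (5/16)·36 + (3/16)·25 + (1/2)·16 = 383/16
Var(X) = 383/16 − (-77/16)² = 199/256 ≈ 0.777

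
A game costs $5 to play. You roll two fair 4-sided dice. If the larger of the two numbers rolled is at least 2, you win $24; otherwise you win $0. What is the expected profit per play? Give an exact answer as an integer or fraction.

35/2 dollars

E[payout] = (1/16)·0 + (15/16)·24 = 45/2
Expected profit = 45/2 − 5 = 35/2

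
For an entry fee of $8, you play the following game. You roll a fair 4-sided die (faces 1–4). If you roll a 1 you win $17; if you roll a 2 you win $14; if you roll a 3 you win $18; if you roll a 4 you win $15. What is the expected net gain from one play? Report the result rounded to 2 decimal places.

$8.00

E[payout] = (1/4)·14 + (1/4)·15 + (1/4)·17 + (1/4)·18 = 16
Expected profit = 16 − 8 = 8 ≈ $8.00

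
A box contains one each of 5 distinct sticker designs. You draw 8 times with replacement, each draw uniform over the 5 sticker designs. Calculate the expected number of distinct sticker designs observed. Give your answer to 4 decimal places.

4.1611

Let Xⱼ=1 if type j appears at least once. P(Xⱼ=1) = 1 − ((5−1)/5)^8 = 325089/390625.
E[#distinct] = 5·325089/390625 = 325089/78125.
≈ 4.1611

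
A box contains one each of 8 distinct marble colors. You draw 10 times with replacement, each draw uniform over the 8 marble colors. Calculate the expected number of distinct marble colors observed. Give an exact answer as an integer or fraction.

Let Xⱼ=1 if type j appears at least once. P(Xⱼ=1) = 1 − ((8−1)/8)^10 = 791266575/1073741824.
E[#distinct] = 8·791266575/1073741824 = 791266575/134217728.

791266575/134217728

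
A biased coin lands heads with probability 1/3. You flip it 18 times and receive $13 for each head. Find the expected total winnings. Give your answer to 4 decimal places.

$78.0000

E[#heads] = 18·1/3 = 6 (linearity over flips).
E[winnings] = 13·6 = 78.
≈ 78.0000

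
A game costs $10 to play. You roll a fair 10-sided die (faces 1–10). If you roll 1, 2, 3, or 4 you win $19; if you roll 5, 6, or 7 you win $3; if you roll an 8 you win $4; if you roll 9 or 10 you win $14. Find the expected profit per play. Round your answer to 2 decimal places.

$1.70

E[payout] = (3/10)·3 + (1/10)·4 + (1/5)·14 + (2/5)·19 = 117/10
Expected profit = 117/10 − 10 = 17/10 ≈ $1.70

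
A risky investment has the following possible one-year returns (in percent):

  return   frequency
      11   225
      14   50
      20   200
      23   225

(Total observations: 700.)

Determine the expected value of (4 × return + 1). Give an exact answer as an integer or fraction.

501/7

Total = 700, so P(return=11) = 225/700, etc.
E[4x+1] = (9/28)·45 + (1/14)·57 + (2/7)·81 + (9/28)·93
     = 501/7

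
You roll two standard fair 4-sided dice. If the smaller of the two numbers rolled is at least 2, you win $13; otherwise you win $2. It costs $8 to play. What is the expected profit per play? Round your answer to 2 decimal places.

E[payout] = (7/16)·2 + (9/16)·13 = 131/16
Expected profit = 131/16 − 8 = 3/16 ≈ $0.19

$0.19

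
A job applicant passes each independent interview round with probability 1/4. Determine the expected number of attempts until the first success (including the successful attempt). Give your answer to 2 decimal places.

For a geometric distribution, E[trials] = 1/p = 1/(1/4) = 4.
≈ 4.00

4.00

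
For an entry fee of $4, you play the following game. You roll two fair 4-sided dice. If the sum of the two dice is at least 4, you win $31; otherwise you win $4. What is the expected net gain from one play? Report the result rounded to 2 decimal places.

$21.94

E[payout] = (3/16)·4 + (13/16)·31 = 415/16
Expected profit = 415/16 − 4 = 351/16 ≈ $21.94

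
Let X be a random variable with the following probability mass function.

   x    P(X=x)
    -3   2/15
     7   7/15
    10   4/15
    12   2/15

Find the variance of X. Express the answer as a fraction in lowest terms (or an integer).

E[X] = (2/15)·(-3) + (7/15)·7 + (4/15)·10 + (2/15)·12 = 107/15
E[X²] = (2/15)·9 + (7/15)·49 + (4/15)·100 + (2/15)·144 = 1049/15
Var(X) = 1049/15 − (107/15)² = 4286/225

4286/225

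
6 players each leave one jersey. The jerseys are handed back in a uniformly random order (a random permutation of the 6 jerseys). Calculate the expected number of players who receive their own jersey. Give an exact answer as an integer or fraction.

1

Let Xᵢ = 1 if person i gets their own jersey. For each i, P(Xᵢ=1) = 1/6.
By linearity of expectation, E[X₁+…+X_6] = 6·(1/6) = 1.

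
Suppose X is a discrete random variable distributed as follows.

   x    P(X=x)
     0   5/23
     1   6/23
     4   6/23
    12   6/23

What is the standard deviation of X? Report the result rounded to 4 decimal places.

4.7257

E[X] = 102/23, E[X²] = 42
Var(X) = E[X²] − (E[X])² = 42 − 10404/529 = 11814/529
SD(X) = √(11814/529) ≈ 4.7257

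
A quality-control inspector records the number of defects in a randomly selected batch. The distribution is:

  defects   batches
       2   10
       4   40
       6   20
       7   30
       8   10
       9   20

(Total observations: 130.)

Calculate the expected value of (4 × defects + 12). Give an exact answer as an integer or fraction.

464/13

Total = 130, so P(defects=2) = 10/130, etc.
E[4x+12] = (1/13)·20 + (4/13)·28 + (2/13)·36 + (3/13)·40 + (1/13)·44 + (2/13)·48
     = 464/13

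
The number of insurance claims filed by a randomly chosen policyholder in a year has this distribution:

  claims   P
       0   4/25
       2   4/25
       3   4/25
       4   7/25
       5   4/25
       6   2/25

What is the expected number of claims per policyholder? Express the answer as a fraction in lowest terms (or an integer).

16/5

E[X] = (4/25)·0 + (4/25)·2 + (4/25)·3 + (7/25)·4 + (4/25)·5 + (2/25)·6
     = 16/5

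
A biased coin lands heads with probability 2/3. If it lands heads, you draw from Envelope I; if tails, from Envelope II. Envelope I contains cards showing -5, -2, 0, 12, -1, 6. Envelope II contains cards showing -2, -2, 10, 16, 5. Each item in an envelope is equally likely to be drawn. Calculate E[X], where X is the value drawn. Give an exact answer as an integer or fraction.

131/45

E[X | Envelope I] = (-5 − 2 + 0 + 12 − 1 + 6)/6 = 5/3
E[X | Envelope II] = (-2 − 2 + 10 + 16 + 5)/5 = 27/5
E[X] = (2/3)·5/3 + (1/3)·27/5 = 131/45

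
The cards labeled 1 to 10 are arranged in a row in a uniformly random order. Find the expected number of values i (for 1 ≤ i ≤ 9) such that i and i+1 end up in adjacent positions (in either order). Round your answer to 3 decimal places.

1.800

For each i ∈ {1,…,9}, let Xᵢ = 1 if i and i+1 are adjacent. P(Xᵢ=1) = 2·(10−1)!/10! = 2/10.
By linearity, E[ΣXᵢ] = (9)·(2/10) = 9/5.
≈ 1.800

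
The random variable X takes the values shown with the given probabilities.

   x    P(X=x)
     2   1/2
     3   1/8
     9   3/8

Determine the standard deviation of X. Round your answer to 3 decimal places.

E[X] = 19/4, E[X²] = 67/2
Var(X) = E[X²] − (E[X])² = 67/2 − 361/16 = 175/16
SD(X) = √(175/16) ≈ 3.307

3.307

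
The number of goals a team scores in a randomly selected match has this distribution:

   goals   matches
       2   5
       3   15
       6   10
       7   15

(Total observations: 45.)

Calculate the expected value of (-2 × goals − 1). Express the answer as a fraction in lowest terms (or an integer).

-97/9

Total = 45, so P(goals=2) = 5/45, etc.
E[-2x-1] = (1/9)·(-5) + (1/3)·(-7) + (2/9)·(-13) + (1/3)·(-15)
     = -97/9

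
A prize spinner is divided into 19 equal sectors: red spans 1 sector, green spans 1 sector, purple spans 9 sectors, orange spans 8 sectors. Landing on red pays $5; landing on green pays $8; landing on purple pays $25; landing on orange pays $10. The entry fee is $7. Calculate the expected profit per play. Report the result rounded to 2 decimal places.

E[payout] = (1/19)·5 + (1/19)·8 + (9/19)·25 + (8/19)·10 = 318/19
Expected profit = 318/19 − 7 = 185/19 ≈ $9.74

$9.74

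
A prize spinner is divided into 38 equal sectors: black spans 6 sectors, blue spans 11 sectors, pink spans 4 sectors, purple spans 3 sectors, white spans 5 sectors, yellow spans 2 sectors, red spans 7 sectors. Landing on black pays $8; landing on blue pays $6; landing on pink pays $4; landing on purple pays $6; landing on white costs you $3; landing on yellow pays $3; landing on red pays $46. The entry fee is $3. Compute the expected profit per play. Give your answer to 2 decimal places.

E[payout] = (6/38)·8 + (11/38)·6 + (4/38)·4 + (3/38)·6 + (5/38)·(-3) + (2/38)·3 + (7/38)·46 = 461/38
Expected profit = 461/38 − 3 = 347/38 ≈ $9.13

$9.13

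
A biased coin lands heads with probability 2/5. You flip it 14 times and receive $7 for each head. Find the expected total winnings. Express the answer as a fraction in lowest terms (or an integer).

E[#heads] = 14·2/5 = 28/5 (linearity over flips).
E[winnings] = 7·28/5 = 196/5.

196/5 dollars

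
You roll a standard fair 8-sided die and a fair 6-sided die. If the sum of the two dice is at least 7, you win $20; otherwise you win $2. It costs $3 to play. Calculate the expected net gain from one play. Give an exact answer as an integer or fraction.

91/8 dollars

E[payout] = (5/16)·2 + (11/16)·20 = 115/8
Expected profit = 115/8 − 3 = 91/8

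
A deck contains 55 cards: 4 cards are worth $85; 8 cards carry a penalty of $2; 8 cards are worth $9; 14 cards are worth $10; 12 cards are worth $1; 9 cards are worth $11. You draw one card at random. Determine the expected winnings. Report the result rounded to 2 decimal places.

E[payout] = (4/55)·85 + (8/55)·(-2) + (8/55)·9 + (14/55)·10 + (12/55)·1 + (9/55)·11 = 647/55
≈ $11.76

$11.76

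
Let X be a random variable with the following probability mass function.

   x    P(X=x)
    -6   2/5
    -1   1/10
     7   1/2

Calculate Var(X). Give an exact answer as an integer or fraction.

E[X] = (2/5)·(-6) + (1/10)·(-1) + (1/2)·7 = 1
E[X²] = (2/5)·36 + (1/10)·1 + (1/2)·49 = 39
Var(X) = 39 − (1)² = 38

38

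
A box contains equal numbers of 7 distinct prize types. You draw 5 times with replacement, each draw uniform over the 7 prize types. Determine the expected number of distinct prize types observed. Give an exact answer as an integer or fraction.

9031/2401

Let Xⱼ=1 if type j appears at least once. P(Xⱼ=1) = 1 − ((7−1)/7)^5 = 9031/16807.
E[#distinct] = 7·9031/16807 = 9031/2401.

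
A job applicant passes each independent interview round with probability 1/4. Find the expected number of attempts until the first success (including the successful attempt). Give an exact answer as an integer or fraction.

4

For a geometric distribution, E[trials] = 1/p = 1/(1/4) = 4.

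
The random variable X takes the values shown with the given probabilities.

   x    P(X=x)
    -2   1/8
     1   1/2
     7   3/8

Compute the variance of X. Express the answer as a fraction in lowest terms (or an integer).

E[X] = (1/8)·(-2) + (1/2)·1 + (3/8)·7 = 23/8
E[X²] = (1/8)·4 + (1/2)·1 + (3/8)·49 = 155/8
Var(X) = 155/8 − (23/8)² = 711/64

711/64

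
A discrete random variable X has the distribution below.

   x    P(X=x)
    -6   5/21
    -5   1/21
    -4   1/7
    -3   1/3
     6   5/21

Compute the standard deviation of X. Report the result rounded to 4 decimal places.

E[X] = -38/21, E[X²] = 496/21
Var(X) = E[X²] − (E[X])² = 496/21 − 1444/441 = 8972/441
SD(X) = √(8972/441) ≈ 4.5105

4.5105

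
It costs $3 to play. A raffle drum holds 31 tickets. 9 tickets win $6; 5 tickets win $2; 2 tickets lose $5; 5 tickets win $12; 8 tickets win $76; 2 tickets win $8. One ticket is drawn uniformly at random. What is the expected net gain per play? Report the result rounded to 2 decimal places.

E[payout] = (9/31)·6 + (5/31)·2 + (2/31)·(-5) + (5/31)·12 + (8/31)·76 + (2/31)·8 = 738/31
Expected profit = 738/31 − 3 = 645/31 ≈ $20.81

$20.81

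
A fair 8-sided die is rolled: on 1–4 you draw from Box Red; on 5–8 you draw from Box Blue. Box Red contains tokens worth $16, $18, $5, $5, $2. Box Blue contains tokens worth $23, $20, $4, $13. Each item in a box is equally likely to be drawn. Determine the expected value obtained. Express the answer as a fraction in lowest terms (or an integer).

121/10 dollars

E[X | Box Red] = (16 + 18 + 5 + 5 + 2)/5 = 46/5
E[X | Box Blue] = (23 + 20 + 4 + 13)/4 = 15
E[X] = (1/2)·46/5 + (1/2)·15 = 121/10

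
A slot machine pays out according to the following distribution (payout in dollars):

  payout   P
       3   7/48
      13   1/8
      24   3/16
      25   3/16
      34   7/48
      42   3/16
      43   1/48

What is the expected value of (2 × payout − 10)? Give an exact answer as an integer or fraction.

E[2x-10] = (7/48)·(-4) + (1/8)·16 + (3/16)·38 + (3/16)·40 + (7/48)·58 + (3/16)·74 + (1/48)·76
     = 959/24

959/24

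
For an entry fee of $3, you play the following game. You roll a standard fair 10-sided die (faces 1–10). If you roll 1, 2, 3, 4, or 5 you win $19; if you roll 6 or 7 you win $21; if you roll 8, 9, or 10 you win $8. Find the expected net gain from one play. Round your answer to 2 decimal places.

$13.10

E[payout] = (3/10)·8 + (1/2)·19 + (1/5)·21 = 161/10
Expected profit = 161/10 − 3 = 131/10 ≈ $13.10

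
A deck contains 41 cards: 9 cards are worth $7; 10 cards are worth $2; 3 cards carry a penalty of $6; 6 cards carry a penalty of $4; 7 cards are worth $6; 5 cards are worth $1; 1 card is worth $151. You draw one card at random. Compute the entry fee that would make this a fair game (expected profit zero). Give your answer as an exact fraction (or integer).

E[payout] = (9/41)·7 + (10/41)·2 + (3/41)·(-6) + (6/41)·(-4) + (7/41)·6 + (5/41)·1 + (1/41)·151 = 239/41
Fair fee = E[payout] = 239/41

239/41 dollars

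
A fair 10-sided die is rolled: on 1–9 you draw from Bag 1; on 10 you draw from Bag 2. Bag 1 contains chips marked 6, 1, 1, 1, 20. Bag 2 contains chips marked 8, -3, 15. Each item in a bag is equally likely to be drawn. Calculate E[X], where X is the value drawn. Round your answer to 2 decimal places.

E[X | Bag 1] = (6 + 1 + 1 + 1 + 20)/5 = 29/5
E[X | Bag 2] = (8 − 3 + 15)/3 = 20/3
E[X] = (9/10)·29/5 + (1/10)·20/3 = 883/150 ≈ 5.89

5.89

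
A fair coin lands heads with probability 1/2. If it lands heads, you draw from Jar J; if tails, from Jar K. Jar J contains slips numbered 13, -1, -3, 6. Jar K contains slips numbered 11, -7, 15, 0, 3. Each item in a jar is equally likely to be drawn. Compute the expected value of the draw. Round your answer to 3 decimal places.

E[X | Jar J] = (13 − 1 − 3 + 6)/4 = 15/4
E[X | Jar K] = (11 − 7 + 15 + 0 + 3)/5 = 22/5
E[X] = (1/2)·15/4 + (1/2)·22/5 = 163/40 ≈ 4.075

4.075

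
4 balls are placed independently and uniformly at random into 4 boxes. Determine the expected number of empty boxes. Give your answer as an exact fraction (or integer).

Let Xⱼ=1 if box j is empty. P(Xⱼ=1) = ((4-1)/4)^4 = 81/256.
By linearity, E[#empty] = 4·81/256 = 81/64.

81/64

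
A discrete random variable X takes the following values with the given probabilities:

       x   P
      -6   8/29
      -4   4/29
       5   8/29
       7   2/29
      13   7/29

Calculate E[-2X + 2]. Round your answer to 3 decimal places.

E[-2x+2] = (8/29)·14 + (4/29)·10 + (8/29)·(-8) + (2/29)·(-12) + (7/29)·(-24)
     = -104/29 ≈ -3.586

-3.586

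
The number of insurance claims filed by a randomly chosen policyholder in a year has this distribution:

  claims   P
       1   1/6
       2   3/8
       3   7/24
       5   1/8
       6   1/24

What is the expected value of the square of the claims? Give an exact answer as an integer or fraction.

E[X²] = (1/6)·1 + (3/8)·4 + (7/24)·9 + (1/8)·25 + (1/24)·36
     = 107/12

107/12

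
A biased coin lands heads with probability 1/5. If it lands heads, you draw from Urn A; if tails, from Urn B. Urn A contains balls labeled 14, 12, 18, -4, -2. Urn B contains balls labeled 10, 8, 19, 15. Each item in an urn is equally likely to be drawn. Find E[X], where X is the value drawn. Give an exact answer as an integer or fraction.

E[X | Urn A] = (14 + 12 + 18 − 4 − 2)/5 = 38/5
E[X | Urn B] = (10 + 8 + 19 + 15)/4 = 13
E[X] = (1/5)·38/5 + (4/5)·13 = 298/25

298/25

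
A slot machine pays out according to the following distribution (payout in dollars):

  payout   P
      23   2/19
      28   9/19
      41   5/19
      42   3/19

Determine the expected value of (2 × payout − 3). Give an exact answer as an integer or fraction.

E[2x-3] = (2/19)·43 + (9/19)·53 + (5/19)·79 + (3/19)·81
     = 1201/19

1201/19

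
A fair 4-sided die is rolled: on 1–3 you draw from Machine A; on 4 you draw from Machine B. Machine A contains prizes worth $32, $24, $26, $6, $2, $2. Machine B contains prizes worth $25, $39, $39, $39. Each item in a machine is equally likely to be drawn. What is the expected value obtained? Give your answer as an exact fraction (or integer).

E[X | Machine A] = (32 + 24 + 26 + 6 + 2 + 2)/6 = 46/3
E[X | Machine B] = (25 + 39 + 39 + 39)/4 = 71/2
E[X] = (3/4)·46/3 + (1/4)·71/2 = 163/8

163/8 dollars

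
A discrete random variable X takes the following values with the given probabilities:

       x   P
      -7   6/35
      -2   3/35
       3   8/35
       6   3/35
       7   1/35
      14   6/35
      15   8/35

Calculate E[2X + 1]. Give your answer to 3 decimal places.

E[2x+1] = (6/35)·(-13) + (3/35)·(-3) + (8/35)·7 + (3/35)·13 + (1/35)·15 + (6/35)·29 + (8/35)·31
     = 89/7 ≈ 12.714

12.714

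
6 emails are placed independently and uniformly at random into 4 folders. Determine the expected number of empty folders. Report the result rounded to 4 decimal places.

Let Xⱼ=1 if folder j is empty. P(Xⱼ=1) = ((4-1)/4)^6 = 729/4096.
By linearity, E[#empty] = 4·729/4096 = 729/1024.
≈ 0.7119

0.7119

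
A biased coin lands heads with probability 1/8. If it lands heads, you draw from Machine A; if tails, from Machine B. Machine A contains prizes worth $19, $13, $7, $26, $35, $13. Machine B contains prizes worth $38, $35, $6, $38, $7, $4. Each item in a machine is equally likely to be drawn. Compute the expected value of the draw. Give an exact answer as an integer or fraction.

1009/48 dollars

E[X | Machine A] = (19 + 13 + 7 + 26 + 35 + 13)/6 = 113/6
E[X | Machine B] = (38 + 35 + 6 + 38 + 7 + 4)/6 = 64/3
E[X] = (1/8)·113/6 + (7/8)·64/3 = 1009/48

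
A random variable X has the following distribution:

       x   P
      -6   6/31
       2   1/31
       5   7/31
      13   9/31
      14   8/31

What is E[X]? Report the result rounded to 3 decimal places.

7.419

E[X] = (6/31)·(-6) + (1/31)·2 + (7/31)·5 + (9/31)·13 + (8/31)·14
     = 230/31 ≈ 7.419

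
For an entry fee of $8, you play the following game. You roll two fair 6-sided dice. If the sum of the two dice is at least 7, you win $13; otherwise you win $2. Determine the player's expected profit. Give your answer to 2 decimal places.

$0.42

E[payout] = (5/12)·2 + (7/12)·13 = 101/12
Expected profit = 101/12 − 8 = 5/12 ≈ $0.42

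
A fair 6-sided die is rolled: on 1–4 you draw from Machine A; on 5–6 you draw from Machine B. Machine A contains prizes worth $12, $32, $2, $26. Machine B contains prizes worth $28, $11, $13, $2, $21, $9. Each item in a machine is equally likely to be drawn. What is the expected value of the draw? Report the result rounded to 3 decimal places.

$16.667

E[X | Machine A] = (12 + 32 + 2 + 26)/4 = 18
E[X | Machine B] = (28 + 11 + 13 + 2 + 21 + 9)/6 = 14
E[X] = (2/3)·18 + (1/3)·14 = 50/3 ≈ 16.667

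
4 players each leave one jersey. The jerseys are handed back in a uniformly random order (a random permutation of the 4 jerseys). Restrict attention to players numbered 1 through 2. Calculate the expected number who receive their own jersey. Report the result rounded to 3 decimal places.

0.500

Let Xᵢ = 1 if person i gets their own jersey. For each i, P(Xᵢ=1) = 1/4.
By linearity of expectation, E[X₁+…+X_2] = 2·(1/4) = 1/2.
≈ 0.500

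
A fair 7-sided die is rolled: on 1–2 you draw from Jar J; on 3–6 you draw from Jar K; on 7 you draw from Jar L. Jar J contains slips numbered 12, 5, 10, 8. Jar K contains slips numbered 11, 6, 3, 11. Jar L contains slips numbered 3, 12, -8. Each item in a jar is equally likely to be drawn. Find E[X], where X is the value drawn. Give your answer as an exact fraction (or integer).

305/42

E[X | Jar J] = (12 + 5 + 10 + 8)/4 = 35/4
E[X | Jar K] = (11 + 6 + 3 + 11)/4 = 31/4
E[X | Jar L] = (3 + 12 − 8)/3 = 7/3
E[X] = (2/7)·35/4 + (4/7)·31/4 + (1/7)·7/3 = 305/42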